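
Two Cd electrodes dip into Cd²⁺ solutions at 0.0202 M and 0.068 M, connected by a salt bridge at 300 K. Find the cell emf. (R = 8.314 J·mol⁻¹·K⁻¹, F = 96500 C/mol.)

0.016 V

Both half-cells are Cd²⁺/Cd, so E°_cell = 0. The concentrated side is the cathode; the cell reaction moves Cd²⁺ from high to low concentration with n = 2.
Q = [Cd²⁺]_dilute/[Cd²⁺]_conc = 0.0202/0.068 = 0.297.
E = 0 − (RT/nF) ln Q = −((8.314×300)/(2×96500))(-1.214) = 0.0157 V.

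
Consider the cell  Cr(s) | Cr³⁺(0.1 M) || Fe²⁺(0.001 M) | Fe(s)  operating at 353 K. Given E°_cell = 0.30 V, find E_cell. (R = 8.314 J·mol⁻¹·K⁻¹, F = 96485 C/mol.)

Balancing electrons gives n = 6; the reaction quotient is Q = [Cr³⁺]^2/[Fe²⁺]^3 = 1 × 10^7.
E = E° − (RT/nF) ln Q = 0.30 − (8.314×353)/(6×96485) × (16.118) = 0.300 − 0.082 = 0.218 V.

0.218 V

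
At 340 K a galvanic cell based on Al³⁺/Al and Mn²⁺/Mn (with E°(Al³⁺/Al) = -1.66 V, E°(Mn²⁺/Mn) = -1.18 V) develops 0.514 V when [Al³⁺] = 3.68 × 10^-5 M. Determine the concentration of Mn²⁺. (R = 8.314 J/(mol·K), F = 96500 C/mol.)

From the Nernst equation, ln Q = nF(E° − E)/RT = 6×96500×(0.48 − 0.514)/(8.314×340) = -6.964, so Q = 9.45 × 10^-4.
With Q = [Al³⁺]^2/[Mn²⁺]^3 and the known concentrations, [Mn²⁺]^3 in the denominator gives [Mn²⁺] = 0.011 M.

0.011 M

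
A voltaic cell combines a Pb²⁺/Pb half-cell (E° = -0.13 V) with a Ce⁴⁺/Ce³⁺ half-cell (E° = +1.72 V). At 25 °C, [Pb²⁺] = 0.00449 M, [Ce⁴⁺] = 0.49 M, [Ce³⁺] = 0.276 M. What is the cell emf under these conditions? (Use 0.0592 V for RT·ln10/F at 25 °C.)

The Ce⁴⁺/Ce³⁺ couple has the higher reduction potential and acts as the cathode, so E°_cell = +1.72 − (-0.13) = 1.85 V.
Balancing electrons gives n = 2; the reaction quotient is Q = [Pb²⁺]·[Ce³⁺]^2/[Ce⁴⁺]^2 = 0.00142.
At 25 °C, E = E° − (0.0592/n) log Q = 1.85 − (0.0592/2)(-2.846) = 1.850 + 0.084 = 1.934 V.

1.93 V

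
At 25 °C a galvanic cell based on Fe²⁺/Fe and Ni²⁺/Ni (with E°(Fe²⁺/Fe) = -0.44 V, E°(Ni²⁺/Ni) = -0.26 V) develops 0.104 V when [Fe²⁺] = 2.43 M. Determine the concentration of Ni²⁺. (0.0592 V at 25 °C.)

From the Nernst equation, log Q = n(E° − E)/0.0592 = 2(0.18 − 0.104)/0.0592 = 2.568, so Q = 369.
With Q = [Fe²⁺]/[Ni²⁺] and the known concentrations, [Ni²⁺] in the denominator gives [Ni²⁺] = 0.0066 M.

0.0066 M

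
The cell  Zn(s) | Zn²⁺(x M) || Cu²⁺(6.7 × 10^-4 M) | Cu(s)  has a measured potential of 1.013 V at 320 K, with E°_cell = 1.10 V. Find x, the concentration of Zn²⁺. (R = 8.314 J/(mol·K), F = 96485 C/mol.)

From the Nernst equation, ln Q = nF(E° − E)/RT = 2×96485×(1.10 − 1.013)/(8.314×320) = 6.310, so Q = 550.
With Q = [Zn²⁺]/[Cu²⁺] and the known concentrations, [Zn²⁺] in the numerator gives [Zn²⁺] = 0.37 M.

0.37 M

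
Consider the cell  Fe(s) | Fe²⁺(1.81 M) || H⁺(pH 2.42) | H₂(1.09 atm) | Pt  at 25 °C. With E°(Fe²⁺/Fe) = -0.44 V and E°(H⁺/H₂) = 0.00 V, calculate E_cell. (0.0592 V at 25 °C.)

0.29 V

The hydrogen couple is the cathode, so E°_cell = 0.44 V; n = 2.
[H⁺] = 10^(−2.42) = 0.0038 M, and Q = [Fe²⁺]·P(H₂) / [H⁺]^2 = 1.36 × 10^5.
E = E° − (0.0592/2) log Q = 0.44 − (0.0592/2)(5.135) = 0.288 V.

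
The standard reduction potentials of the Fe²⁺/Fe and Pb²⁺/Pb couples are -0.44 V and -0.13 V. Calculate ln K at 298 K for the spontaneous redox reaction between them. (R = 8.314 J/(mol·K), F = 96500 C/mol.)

ln K = 24.1

E°_cell = -0.13 − (-0.44) = 0.31 V, with n = 2 electrons transferred.
At equilibrium E = 0, so the Nernst equation gives ln K = nFE°/RT = (2)(96500)(0.31)/((8.314)(298)) = 24.15.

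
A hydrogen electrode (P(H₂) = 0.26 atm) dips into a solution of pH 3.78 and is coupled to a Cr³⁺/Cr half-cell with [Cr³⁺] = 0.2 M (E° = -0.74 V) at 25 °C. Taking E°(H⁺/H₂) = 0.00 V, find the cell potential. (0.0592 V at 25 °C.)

0.55 V

The hydrogen couple is the cathode, so E°_cell = 0.74 V; n = 6.
[H⁺] = 10^(−3.78) = 1.7 × 10^-4 M, and Q = [Cr³⁺]^2·P(H₂)^3 / [H⁺]^6 = 3.36 × 10^19.
E = E° − (0.0592/6) log Q = 0.74 − (0.0592/6)(19.527) = 0.547 V.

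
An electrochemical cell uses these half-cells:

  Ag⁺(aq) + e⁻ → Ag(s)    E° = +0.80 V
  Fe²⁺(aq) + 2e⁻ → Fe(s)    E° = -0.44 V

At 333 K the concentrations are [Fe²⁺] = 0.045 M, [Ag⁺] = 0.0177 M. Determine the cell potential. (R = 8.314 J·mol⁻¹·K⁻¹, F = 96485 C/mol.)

1.17 V

The Ag⁺/Ag couple has the higher reduction potential and acts as the cathode, so E°_cell = +0.80 − (-0.44) = 1.24 V.
Balancing electrons gives n = 2; the reaction quotient is Q = [Fe²⁺]/[Ag⁺]^2 = 144.
E = E° − (RT/nF) ln Q = 1.24 − (8.314×333)/(2×96485) × (4.967) = 1.240 − 0.071 = 1.169 V.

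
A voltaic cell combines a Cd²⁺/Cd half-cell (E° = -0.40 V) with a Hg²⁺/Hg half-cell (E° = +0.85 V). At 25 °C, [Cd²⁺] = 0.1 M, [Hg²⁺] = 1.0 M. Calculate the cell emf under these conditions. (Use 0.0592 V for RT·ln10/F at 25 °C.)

The Hg²⁺/Hg couple has the higher reduction potential and acts as the cathode, so E°_cell = +0.85 − (-0.40) = 1.25 V.
Balancing electrons gives n = 2; the reaction quotient is Q = [Cd²⁺]/[Hg²⁺] = 0.100.
At 25 °C, E = E° − (0.0592/n) log Q = 1.25 − (0.0592/2)(-1.000) = 1.250 + 0.030 = 1.280 V.

1.28 V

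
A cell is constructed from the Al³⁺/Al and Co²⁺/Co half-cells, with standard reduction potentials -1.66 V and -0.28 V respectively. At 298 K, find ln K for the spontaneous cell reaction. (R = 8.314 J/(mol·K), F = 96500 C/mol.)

E°_cell = -0.28 − (-1.66) = 1.38 V, with n = 6 electrons transferred.
At equilibrium E = 0, so the Nernst equation gives ln K = nFE°/RT = (6)(96500)(1.38)/((8.314)(298)) = 322.50.

ln K = 322.5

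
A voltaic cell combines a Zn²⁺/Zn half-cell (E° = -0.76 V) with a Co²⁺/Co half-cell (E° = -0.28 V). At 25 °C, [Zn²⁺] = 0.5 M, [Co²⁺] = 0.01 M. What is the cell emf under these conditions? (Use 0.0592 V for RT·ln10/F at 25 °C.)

0.430 V

The Co²⁺/Co couple has the higher reduction potential and acts as the cathode, so E°_cell = -0.28 − (-0.76) = 0.48 V.
Balancing electrons gives n = 2; the reaction quotient is Q = [Zn²⁺]/[Co²⁺] = 50.0.
At 25 °C, E = E° − (0.0592/n) log Q = 0.48 − (0.0592/2)(1.699) = 0.480 − 0.050 = 0.430 V.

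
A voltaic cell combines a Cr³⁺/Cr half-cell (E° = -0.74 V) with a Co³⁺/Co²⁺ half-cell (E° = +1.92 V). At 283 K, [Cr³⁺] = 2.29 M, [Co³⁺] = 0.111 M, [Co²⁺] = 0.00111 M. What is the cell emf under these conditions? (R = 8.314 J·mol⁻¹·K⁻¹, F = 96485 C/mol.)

2.77 V

The Co³⁺/Co²⁺ couple has the higher reduction potential and acts as the cathode, so E°_cell = +1.92 − (-0.74) = 2.66 V.
Balancing electrons gives n = 3; the reaction quotient is Q = [Cr³⁺]·[Co²⁺]^3/[Co³⁺]^3 = 2.29 × 10^-6.
E = E° − (RT/nF) ln Q = 2.66 − (8.314×283)/(3×96485) × (-12.987) = 2.660 + 0.106 = 2.766 V.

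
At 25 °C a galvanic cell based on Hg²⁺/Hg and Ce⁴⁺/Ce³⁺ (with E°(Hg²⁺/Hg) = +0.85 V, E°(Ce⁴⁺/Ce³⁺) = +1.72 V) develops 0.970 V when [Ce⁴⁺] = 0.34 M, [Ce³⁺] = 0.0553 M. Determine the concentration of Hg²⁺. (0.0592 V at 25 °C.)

0.016 M

From the Nernst equation, log Q = n(E° − E)/0.0592 = 2(0.87 − 0.970)/0.0592 = -3.378, so Q = 4.18 × 10^-4.
With Q = [Hg²⁺]·[Ce³⁺]^2/[Ce⁴⁺]^2 and the known concentrations, [Hg²⁺] in the numerator gives [Hg²⁺] = 0.016 M.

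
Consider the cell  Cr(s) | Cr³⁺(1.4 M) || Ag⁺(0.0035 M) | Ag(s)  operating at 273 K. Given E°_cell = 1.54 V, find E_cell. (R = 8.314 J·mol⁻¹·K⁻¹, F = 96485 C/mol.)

1.40 V

Balancing electrons gives n = 3; the reaction quotient is Q = [Cr³⁺]/[Ag⁺]^3 = 3.27 × 10^7.
E = E° − (RT/nF) ln Q = 1.54 − (8.314×273)/(3×96485) × (17.301) = 1.540 − 0.136 = 1.404 V.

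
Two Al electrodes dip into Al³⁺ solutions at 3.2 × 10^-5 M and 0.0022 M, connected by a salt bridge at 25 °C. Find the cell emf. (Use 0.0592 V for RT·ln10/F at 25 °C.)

0.036 V

Both half-cells are Al³⁺/Al, so E°_cell = 0. The concentrated side is the cathode; the cell reaction moves Al³⁺ from high to low concentration with n = 3.
Q = [Al³⁺]_dilute/[Al³⁺]_conc = 3.2 × 10^-5/0.0022 = 0.0145.
E = 0 − (0.0592/3) log Q = −(0.0592/3)(-1.837) = 0.0363 V.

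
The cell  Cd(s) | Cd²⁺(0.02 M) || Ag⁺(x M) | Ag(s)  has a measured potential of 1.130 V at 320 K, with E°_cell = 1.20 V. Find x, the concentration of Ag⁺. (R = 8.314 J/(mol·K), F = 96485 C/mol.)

0.011 M

From the Nernst equation, ln Q = nF(E° − E)/RT = 2×96485×(1.20 − 1.130)/(8.314×320) = 5.077, so Q = 160.
With Q = [Cd²⁺]/[Ag⁺]^2 and the known concentrations, [Ag⁺]^2 in the denominator gives [Ag⁺] = 0.011 M.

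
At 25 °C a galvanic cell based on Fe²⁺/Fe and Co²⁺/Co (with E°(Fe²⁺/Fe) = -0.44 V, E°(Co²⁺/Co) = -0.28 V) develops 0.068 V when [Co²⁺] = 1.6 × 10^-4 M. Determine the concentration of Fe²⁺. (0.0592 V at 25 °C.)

0.21 M

From the Nernst equation, log Q = n(E° − E)/0.0592 = 2(0.16 − 0.068)/0.0592 = 3.108, so Q = 1280.
With Q = [Fe²⁺]/[Co²⁺] and the known concentrations, [Fe²⁺] in the numerator gives [Fe²⁺] = 0.21 M.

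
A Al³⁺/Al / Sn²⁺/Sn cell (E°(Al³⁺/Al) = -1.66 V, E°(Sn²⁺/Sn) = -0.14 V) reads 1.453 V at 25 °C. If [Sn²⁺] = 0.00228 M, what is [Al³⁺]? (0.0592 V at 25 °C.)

0.27 M

From the Nernst equation, log Q = n(E° − E)/0.0592 = 6(1.52 − 1.453)/0.0592 = 6.791, so Q = 6.17 × 10^6.
With Q = [Al³⁺]^2/[Sn²⁺]^3 and the known concentrations, [Al³⁺]^2 in the numerator gives [Al³⁺] = 0.27 M.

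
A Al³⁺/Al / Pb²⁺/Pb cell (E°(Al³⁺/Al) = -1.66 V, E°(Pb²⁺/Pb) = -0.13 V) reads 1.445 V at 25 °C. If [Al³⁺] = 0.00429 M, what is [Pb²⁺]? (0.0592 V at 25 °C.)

3.5 × 10^-5 M

From the Nernst equation, log Q = n(E° − E)/0.0592 = 6(1.53 − 1.445)/0.0592 = 8.615, so Q = 4.12 × 10^8.
With Q = [Al³⁺]^2/[Pb²⁺]^3 and the known concentrations, [Pb²⁺]^3 in the denominator gives [Pb²⁺] = 3.5 × 10^-5 M.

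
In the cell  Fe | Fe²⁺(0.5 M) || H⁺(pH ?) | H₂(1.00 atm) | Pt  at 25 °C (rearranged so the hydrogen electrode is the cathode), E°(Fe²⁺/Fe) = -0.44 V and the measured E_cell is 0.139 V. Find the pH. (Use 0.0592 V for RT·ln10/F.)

pH = 5.23

E°_cell = 0.44 V and n = 2.
log Q = n(E° − E)/0.0592 = 2×(0.44 − 0.139)/0.0592 = 10.169.
With Q = [Fe²⁺]·P(H₂) / [H⁺]^2, solving for [H⁺] gives log[H⁺] = -5.235, so pH = 5.23.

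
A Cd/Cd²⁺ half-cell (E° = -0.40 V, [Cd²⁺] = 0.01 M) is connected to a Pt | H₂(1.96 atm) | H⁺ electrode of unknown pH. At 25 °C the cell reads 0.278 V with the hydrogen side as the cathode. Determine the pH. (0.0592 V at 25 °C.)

E°_cell = 0.40 V and n = 2.
log Q = n(E° − E)/0.0592 = 2×(0.40 − 0.278)/0.0592 = 4.122.
With Q = [Cd²⁺]·P(H₂) / [H⁺]^2, solving for [H⁺] gives log[H⁺] = -2.915, so pH = 2.91.

pH = 2.91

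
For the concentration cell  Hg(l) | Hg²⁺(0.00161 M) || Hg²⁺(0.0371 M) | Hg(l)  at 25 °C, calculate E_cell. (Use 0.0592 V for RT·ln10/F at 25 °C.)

Both half-cells are Hg²⁺/Hg, so E°_cell = 0. The concentrated side is the cathode; the cell reaction moves Hg²⁺ from high to low concentration with n = 2.
Q = [Hg²⁺]_dilute/[Hg²⁺]_conc = 0.00161/0.0371 = 0.0434.
E = 0 − (0.0592/2) log Q = −(0.0592/2)(-1.363) = 0.0403 V.

0.040 V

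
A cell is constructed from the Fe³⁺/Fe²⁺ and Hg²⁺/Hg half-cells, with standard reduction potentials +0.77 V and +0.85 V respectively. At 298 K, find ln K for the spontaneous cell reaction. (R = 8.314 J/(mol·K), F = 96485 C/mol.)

ln K = 6.2

E°_cell = +0.85 − (+0.77) = 0.08 V, with n = 2 electrons transferred.
At equilibrium E = 0, so the Nernst equation gives ln K = nFE°/RT = (2)(96485)(0.08)/((8.314)(298)) = 6.23.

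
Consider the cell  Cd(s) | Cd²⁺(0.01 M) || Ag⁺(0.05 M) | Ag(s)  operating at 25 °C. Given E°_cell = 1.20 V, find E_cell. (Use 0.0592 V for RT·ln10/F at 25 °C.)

1.18 V

Balancing electrons gives n = 2; the reaction quotient is Q = [Cd²⁺]/[Ag⁺]^2 = 4.00.
At 25 °C, E = E° − (0.0592/n) log Q = 1.20 − (0.0592/2)(0.602) = 1.200 − 0.018 = 1.182 V.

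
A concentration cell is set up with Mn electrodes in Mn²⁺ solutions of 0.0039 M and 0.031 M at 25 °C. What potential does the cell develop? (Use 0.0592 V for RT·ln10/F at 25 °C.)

Both half-cells are Mn²⁺/Mn, so E°_cell = 0. The concentrated side is the cathode; the cell reaction moves Mn²⁺ from high to low concentration with n = 2.
Q = [Mn²⁺]_dilute/[Mn²⁺]_conc = 0.0039/0.031 = 0.126.
E = 0 − (0.0592/2) log Q = −(0.0592/2)(-0.900) = 0.0266 V.

0.027 V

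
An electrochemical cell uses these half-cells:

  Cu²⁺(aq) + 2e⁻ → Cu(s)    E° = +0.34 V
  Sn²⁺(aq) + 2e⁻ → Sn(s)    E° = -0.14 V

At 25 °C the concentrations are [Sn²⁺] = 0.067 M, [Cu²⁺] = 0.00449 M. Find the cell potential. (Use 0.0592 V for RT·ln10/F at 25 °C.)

0.445 V

The Cu²⁺/Cu couple has the higher reduction potential and acts as the cathode, so E°_cell = +0.34 − (-0.14) = 0.48 V.
Balancing electrons gives n = 2; the reaction quotient is Q = [Sn²⁺]/[Cu²⁺] = 14.9.
At 25 °C, E = E° − (0.0592/n) log Q = 0.48 − (0.0592/2)(1.174) = 0.480 − 0.035 = 0.445 V.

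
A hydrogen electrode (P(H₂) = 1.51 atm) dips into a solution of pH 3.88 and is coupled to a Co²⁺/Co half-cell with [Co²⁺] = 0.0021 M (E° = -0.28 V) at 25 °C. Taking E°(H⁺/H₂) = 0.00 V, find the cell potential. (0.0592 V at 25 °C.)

The hydrogen couple is the cathode, so E°_cell = 0.28 V; n = 2.
[H⁺] = 10^(−3.88) = 1.3 × 10^-4 M, and Q = [Co²⁺]·P(H₂) / [H⁺]^2 = 1.82 × 10^5.
E = E° − (0.0592/2) log Q = 0.28 − (0.0592/2)(5.261) = 0.124 V.

0.12 V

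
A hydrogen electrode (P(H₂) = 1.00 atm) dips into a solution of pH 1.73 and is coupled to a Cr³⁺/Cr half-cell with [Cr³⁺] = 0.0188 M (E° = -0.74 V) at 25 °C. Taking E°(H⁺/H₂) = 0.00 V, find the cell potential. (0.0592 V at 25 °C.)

0.67 V

The hydrogen couple is the cathode, so E°_cell = 0.74 V; n = 6.
[H⁺] = 10^(−1.73) = 0.019 M, and Q = [Cr³⁺]^2·P(H₂)^3 / [H⁺]^6 = 8.48 × 10^6.
E = E° − (0.0592/6) log Q = 0.74 − (0.0592/6)(6.928) = 0.672 V.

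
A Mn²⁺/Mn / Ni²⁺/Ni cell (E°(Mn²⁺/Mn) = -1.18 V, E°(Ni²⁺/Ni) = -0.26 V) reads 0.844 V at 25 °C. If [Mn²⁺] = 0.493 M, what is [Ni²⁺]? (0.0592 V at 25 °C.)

0.0013 M

From the Nernst equation, log Q = n(E° − E)/0.0592 = 2(0.92 − 0.844)/0.0592 = 2.568, so Q = 369.
With Q = [Mn²⁺]/[Ni²⁺] and the known concentrations, [Ni²⁺] in the denominator gives [Ni²⁺] = 0.0013 M.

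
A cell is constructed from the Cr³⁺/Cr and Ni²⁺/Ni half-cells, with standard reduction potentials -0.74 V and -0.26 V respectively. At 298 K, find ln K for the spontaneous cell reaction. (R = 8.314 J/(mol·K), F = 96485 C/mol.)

E°_cell = -0.26 − (-0.74) = 0.48 V, with n = 6 electrons transferred.
At equilibrium E = 0, so the Nernst equation gives ln K = nFE°/RT = (6)(96485)(0.48)/((8.314)(298)) = 112.16.

ln K = 112.2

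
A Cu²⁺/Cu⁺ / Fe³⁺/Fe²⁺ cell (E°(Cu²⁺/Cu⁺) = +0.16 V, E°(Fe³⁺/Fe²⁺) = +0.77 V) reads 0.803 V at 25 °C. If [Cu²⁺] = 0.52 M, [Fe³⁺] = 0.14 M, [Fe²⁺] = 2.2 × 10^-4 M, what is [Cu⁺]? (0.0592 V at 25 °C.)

From the Nernst equation, log Q = n(E° − E)/0.0592 = 1(0.61 − 0.803)/0.0592 = -3.260, so Q = 5.49 × 10^-4.
With Q = [Cu²⁺]·[Fe²⁺]/([Cu⁺]·[Fe³⁺]) and the known concentrations, [Cu⁺] in the denominator gives [Cu⁺] = 1.5 M.

1.5 M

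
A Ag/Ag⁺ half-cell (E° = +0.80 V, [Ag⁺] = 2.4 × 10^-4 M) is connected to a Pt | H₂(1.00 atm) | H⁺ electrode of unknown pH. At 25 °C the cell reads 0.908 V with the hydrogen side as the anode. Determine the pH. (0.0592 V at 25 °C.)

E°_cell = 0.80 V and n = 2.
log Q = n(E° − E)/0.0592 = 2×(0.80 − 0.908)/0.0592 = -3.649.
With Q = [H⁺]^2 / ([Ag⁺]^2·P(H₂)), solving for [H⁺] gives log[H⁺] = -5.444, so pH = 5.44.

pH = 5.44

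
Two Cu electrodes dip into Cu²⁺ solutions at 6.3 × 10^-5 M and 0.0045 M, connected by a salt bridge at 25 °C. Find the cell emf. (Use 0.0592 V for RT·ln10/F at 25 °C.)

Both half-cells are Cu²⁺/Cu, so E°_cell = 0. The concentrated side is the cathode; the cell reaction moves Cu²⁺ from high to low concentration with n = 2.
Q = [Cu²⁺]_dilute/[Cu²⁺]_conc = 6.3 × 10^-5/0.0045 = 0.0140.
E = 0 − (0.0592/2) log Q = −(0.0592/2)(-1.854) = 0.0549 V.

0.055 V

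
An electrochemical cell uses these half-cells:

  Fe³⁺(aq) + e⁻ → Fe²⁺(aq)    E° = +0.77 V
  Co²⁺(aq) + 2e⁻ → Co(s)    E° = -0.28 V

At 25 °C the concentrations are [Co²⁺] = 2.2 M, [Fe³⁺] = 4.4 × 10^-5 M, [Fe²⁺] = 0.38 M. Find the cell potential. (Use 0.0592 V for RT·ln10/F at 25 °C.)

0.807 V

The Fe³⁺/Fe²⁺ couple has the higher reduction potential and acts as the cathode, so E°_cell = +0.77 − (-0.28) = 1.05 V.
Balancing electrons gives n = 2; the reaction quotient is Q = [Co²⁺]·[Fe²⁺]^2/[Fe³⁺]^2 = 1.64 × 10^8.
At 25 °C, E = E° − (0.0592/n) log Q = 1.05 − (0.0592/2)(8.215) = 1.050 − 0.243 = 0.807 V.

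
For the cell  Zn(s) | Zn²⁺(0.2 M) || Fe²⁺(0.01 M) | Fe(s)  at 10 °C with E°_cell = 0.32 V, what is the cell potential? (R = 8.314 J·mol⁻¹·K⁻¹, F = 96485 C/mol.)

Balancing electrons gives n = 2; the reaction quotient is Q = [Zn²⁺]/[Fe²⁺] = 20.0.
E = E° − (RT/nF) ln Q = 0.32 − (8.314×283)/(2×96485) × (2.996) = 0.320 − 0.037 = 0.283 V.

0.283 V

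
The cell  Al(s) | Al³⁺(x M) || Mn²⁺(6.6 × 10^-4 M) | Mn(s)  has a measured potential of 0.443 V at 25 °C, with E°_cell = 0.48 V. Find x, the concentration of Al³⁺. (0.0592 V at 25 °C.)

0.0013 M

From the Nernst equation, log Q = n(E° − E)/0.0592 = 6(0.48 − 0.443)/0.0592 = 3.750, so Q = 5620.
With Q = [Al³⁺]^2/[Mn²⁺]^3 and the known concentrations, [Al³⁺]^2 in the numerator gives [Al³⁺] = 0.0013 M.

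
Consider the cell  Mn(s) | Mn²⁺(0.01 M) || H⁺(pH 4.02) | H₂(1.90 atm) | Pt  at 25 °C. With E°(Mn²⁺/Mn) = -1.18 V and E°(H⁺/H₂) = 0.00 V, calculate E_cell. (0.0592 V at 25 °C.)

0.99 V

The hydrogen couple is the cathode, so E°_cell = 1.18 V; n = 2.
[H⁺] = 10^(−4.02) = 9.5 × 10^-5 M, and Q = [Mn²⁺]·P(H₂) / [H⁺]^2 = 2.08 × 10^6.
E = E° − (0.0592/2) log Q = 1.18 − (0.0592/2)(6.319) = 0.993 V.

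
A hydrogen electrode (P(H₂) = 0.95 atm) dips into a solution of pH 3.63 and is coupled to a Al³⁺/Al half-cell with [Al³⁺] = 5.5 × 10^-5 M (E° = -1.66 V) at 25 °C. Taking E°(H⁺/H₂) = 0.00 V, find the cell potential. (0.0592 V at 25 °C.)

The hydrogen couple is the cathode, so E°_cell = 1.66 V; n = 6.
[H⁺] = 10^(−3.63) = 2.3 × 10^-4 M, and Q = [Al³⁺]^2·P(H₂)^3 / [H⁺]^6 = 1.56 × 10^13.
E = E° − (0.0592/6) log Q = 1.66 − (0.0592/6)(13.194) = 1.530 V.

1.53 V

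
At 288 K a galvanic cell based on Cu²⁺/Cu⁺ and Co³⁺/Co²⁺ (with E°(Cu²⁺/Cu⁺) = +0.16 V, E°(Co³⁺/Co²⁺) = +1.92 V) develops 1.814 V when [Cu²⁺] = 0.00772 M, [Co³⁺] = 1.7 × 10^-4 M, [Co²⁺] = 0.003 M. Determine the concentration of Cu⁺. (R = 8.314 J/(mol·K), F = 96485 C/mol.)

1.2 M

From the Nernst equation, ln Q = nF(E° − E)/RT = 1×96485×(1.76 − 1.814)/(8.314×288) = -2.176, so Q = 0.113.
With Q = [Cu²⁺]·[Co²⁺]/([Cu⁺]·[Co³⁺]) and the known concentrations, [Cu⁺] in the denominator gives [Cu⁺] = 1.2 M.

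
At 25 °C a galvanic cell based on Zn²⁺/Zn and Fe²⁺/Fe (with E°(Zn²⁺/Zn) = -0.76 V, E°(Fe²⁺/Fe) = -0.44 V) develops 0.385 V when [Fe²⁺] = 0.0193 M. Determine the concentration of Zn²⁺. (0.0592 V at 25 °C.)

From the Nernst equation, log Q = n(E° − E)/0.0592 = 2(0.32 − 0.385)/0.0592 = -2.196, so Q = 0.00637.
With Q = [Zn²⁺]/[Fe²⁺] and the known concentrations, [Zn²⁺] in the numerator gives [Zn²⁺] = 1.2 × 10^-4 M.

1.2 × 10^-4 M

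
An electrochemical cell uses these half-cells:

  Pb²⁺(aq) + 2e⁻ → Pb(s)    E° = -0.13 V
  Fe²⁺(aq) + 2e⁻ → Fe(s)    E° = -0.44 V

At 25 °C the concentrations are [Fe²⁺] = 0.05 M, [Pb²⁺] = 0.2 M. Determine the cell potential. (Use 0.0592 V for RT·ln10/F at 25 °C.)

0.328 V

The Pb²⁺/Pb couple has the higher reduction potential and acts as the cathode, so E°_cell = -0.13 − (-0.44) = 0.31 V.
Balancing electrons gives n = 2; the reaction quotient is Q = [Fe²⁺]/[Pb²⁺] = 0.250.
At 25 °C, E = E° − (0.0592/n) log Q = 0.31 − (0.0592/2)(-0.602) = 0.310 + 0.018 = 0.328 V.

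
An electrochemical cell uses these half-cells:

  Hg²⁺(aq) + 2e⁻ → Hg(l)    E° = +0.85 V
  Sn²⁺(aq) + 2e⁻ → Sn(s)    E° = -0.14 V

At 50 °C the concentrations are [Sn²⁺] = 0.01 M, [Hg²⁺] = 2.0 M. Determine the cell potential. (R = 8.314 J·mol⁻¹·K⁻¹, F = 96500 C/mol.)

1.06 V

The Hg²⁺/Hg couple has the higher reduction potential and acts as the cathode, so E°_cell = +0.85 − (-0.14) = 0.99 V.
Balancing electrons gives n = 2; the reaction quotient is Q = [Sn²⁺]/[Hg²⁺] = 0.00500.
E = E° − (RT/nF) ln Q = 0.99 − (8.314×323)/(2×96500) × (-5.298) = 0.990 + 0.074 = 1.064 V.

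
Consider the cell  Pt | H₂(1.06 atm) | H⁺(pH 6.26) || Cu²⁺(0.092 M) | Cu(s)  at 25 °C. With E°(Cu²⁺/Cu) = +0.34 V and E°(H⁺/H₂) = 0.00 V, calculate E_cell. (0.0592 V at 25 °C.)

0.68 V

The Cu²⁺/Cu couple is the cathode, so E°_cell = 0.34 V; n = 2.
[H⁺] = 10^(−6.26) = 5.5 × 10^-7 M, and Q = [H⁺]^2 / ([Cu²⁺]·P(H₂)) = 3.1 × 10^-12.
E = E° − (0.0592/2) log Q = 0.34 − (0.0592/2)(-11.509) = 0.681 V.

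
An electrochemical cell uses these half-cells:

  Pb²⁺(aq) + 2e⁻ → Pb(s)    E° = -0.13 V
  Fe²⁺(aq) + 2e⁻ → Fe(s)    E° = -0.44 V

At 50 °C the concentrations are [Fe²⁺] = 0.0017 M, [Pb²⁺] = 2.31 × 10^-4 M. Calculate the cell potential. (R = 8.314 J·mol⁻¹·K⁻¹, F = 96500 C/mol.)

0.282 V

The Pb²⁺/Pb couple has the higher reduction potential and acts as the cathode, so E°_cell = -0.13 − (-0.44) = 0.31 V.
Balancing electrons gives n = 2; the reaction quotient is Q = [Fe²⁺]/[Pb²⁺] = 7.36.
E = E° − (RT/nF) ln Q = 0.31 − (8.314×323)/(2×96500) × (1.996) = 0.310 − 0.028 = 0.282 V.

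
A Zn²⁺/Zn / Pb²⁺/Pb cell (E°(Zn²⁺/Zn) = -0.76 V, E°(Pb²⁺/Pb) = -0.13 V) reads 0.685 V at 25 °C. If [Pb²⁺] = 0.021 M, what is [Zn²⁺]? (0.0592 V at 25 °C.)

From the Nernst equation, log Q = n(E° − E)/0.0592 = 2(0.63 − 0.685)/0.0592 = -1.858, so Q = 0.0139.
With Q = [Zn²⁺]/[Pb²⁺] and the known concentrations, [Zn²⁺] in the numerator gives [Zn²⁺] = 2.9 × 10^-4 M.

2.9 × 10^-4 M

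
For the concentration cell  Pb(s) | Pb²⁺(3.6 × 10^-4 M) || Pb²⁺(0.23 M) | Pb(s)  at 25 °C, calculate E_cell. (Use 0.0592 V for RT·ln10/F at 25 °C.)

Both half-cells are Pb²⁺/Pb, so E°_cell = 0. The concentrated side is the cathode; the cell reaction moves Pb²⁺ from high to low concentration with n = 2.
Q = [Pb²⁺]_dilute/[Pb²⁺]_conc = 3.6 × 10^-4/0.23 = 0.00157.
E = 0 − (0.0592/2) log Q = −(0.0592/2)(-2.805) = 0.0830 V.

0.083 V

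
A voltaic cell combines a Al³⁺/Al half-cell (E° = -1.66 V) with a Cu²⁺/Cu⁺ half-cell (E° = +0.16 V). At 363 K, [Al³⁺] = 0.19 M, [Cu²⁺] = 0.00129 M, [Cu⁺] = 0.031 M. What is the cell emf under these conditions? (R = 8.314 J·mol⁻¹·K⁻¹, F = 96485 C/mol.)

The Cu²⁺/Cu⁺ couple has the higher reduction potential and acts as the cathode, so E°_cell = +0.16 − (-1.66) = 1.82 V.
Balancing electrons gives n = 3; the reaction quotient is Q = [Al³⁺]·[Cu⁺]^3/[Cu²⁺]^3 = 2640.
E = E° − (RT/nF) ln Q = 1.82 − (8.314×363)/(3×96485) × (7.877) = 1.820 − 0.082 = 1.738 V.

1.74 V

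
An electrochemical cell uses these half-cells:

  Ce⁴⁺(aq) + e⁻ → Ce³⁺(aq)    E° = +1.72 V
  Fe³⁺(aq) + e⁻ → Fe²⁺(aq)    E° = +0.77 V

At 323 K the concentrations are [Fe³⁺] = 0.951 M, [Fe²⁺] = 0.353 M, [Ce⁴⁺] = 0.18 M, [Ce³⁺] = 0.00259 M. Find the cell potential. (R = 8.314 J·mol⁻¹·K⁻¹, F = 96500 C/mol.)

1.04 V

The Ce⁴⁺/Ce³⁺ couple has the higher reduction potential and acts as the cathode, so E°_cell = +1.72 − (+0.77) = 0.95 V.
Balancing electrons gives n = 1; the reaction quotient is Q = [Fe³⁺]·[Ce³⁺]/([Fe²⁺]·[Ce⁴⁺]) = 0.0388.
E = E° − (RT/nF) ln Q = 0.95 − (8.314×323)/(1×96500) × (-3.250) = 0.950 + 0.090 = 1.040 V.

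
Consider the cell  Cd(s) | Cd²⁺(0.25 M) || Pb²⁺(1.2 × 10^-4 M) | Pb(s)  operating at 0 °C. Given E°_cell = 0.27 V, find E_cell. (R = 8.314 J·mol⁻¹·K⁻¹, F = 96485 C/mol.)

Balancing electrons gives n = 2; the reaction quotient is Q = [Cd²⁺]/[Pb²⁺] = 2080.
E = E° − (RT/nF) ln Q = 0.27 − (8.314×273)/(2×96485) × (7.642) = 0.270 − 0.090 = 0.180 V.

0.180 V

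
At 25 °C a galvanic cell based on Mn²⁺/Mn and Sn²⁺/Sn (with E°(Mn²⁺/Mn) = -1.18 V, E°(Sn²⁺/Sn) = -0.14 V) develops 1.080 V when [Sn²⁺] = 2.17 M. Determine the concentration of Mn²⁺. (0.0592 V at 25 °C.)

From the Nernst equation, log Q = n(E° − E)/0.0592 = 2(1.04 − 1.080)/0.0592 = -1.351, so Q = 0.0445.
With Q = [Mn²⁺]/[Sn²⁺] and the known concentrations, [Mn²⁺] in the numerator gives [Mn²⁺] = 0.097 M.

0.097 M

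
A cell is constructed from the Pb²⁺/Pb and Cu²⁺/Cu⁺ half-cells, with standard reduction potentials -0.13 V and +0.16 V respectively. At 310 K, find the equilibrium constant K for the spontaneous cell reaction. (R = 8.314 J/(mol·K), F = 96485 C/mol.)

E°_cell = +0.16 − (-0.13) = 0.29 V, with n = 2 electrons transferred.
At equilibrium E = 0, so the Nernst equation gives ln K = nFE°/RT = (2)(96485)(0.29)/((8.314)(310)) = 21.71.
K = e^21.71 = 2.7 × 10^9.

2.7 × 10^9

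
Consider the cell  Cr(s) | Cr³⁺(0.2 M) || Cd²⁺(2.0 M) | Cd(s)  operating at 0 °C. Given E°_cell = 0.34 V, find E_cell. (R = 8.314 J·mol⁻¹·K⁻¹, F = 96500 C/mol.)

Balancing electrons gives n = 6; the reaction quotient is Q = [Cr³⁺]^2/[Cd²⁺]^3 = 0.00500.
E = E° − (RT/nF) ln Q = 0.34 − (8.314×273)/(6×96500) × (-5.298) = 0.340 + 0.021 = 0.361 V.

0.361 V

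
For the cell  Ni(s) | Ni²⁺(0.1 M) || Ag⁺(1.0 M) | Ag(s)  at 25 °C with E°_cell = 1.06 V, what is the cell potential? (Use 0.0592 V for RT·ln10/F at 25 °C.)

Balancing electrons gives n = 2; the reaction quotient is Q = [Ni²⁺]/[Ag⁺]^2 = 0.100.
At 25 °C, E = E° − (0.0592/n) log Q = 1.06 − (0.0592/2)(-1.000) = 1.060 + 0.030 = 1.090 V.

1.09 V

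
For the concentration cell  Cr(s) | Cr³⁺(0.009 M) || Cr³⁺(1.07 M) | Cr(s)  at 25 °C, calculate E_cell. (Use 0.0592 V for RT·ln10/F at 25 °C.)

Both half-cells are Cr³⁺/Cr, so E°_cell = 0. The concentrated side is the cathode; the cell reaction moves Cr³⁺ from high to low concentration with n = 3.
Q = [Cr³⁺]_dilute/[Cr³⁺]_conc = 0.009/1.07 = 0.00841.
E = 0 − (0.0592/3) log Q = −(0.0592/3)(-2.075) = 0.0409 V.

0.041 V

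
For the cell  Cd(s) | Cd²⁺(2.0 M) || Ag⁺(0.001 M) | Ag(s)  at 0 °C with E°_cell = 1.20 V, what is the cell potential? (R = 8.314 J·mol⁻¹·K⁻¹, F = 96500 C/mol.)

1.03 V

Balancing electrons gives n = 2; the reaction quotient is Q = [Cd²⁺]/[Ag⁺]^2 = 2 × 10^6.
E = E° − (RT/nF) ln Q = 1.20 − (8.314×273)/(2×96500) × (14.509) = 1.200 − 0.171 = 1.029 V.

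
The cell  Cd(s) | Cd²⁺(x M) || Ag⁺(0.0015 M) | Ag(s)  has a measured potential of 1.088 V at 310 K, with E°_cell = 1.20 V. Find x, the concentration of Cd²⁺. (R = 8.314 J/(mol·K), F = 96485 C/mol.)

0.0099 M

From the Nernst equation, ln Q = nF(E° − E)/RT = 2×96485×(1.20 − 1.088)/(8.314×310) = 8.386, so Q = 4380.
With Q = [Cd²⁺]/[Ag⁺]^2 and the known concentrations, [Cd²⁺] in the numerator gives [Cd²⁺] = 0.0099 M.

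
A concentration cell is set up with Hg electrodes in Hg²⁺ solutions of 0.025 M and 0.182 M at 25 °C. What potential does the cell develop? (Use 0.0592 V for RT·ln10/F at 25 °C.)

0.026 V

Both half-cells are Hg²⁺/Hg, so E°_cell = 0. The concentrated side is the cathode; the cell reaction moves Hg²⁺ from high to low concentration with n = 2.
Q = [Hg²⁺]_dilute/[Hg²⁺]_conc = 0.025/0.182 = 0.137.
E = 0 − (0.0592/2) log Q = −(0.0592/2)(-0.862) = 0.0255 V.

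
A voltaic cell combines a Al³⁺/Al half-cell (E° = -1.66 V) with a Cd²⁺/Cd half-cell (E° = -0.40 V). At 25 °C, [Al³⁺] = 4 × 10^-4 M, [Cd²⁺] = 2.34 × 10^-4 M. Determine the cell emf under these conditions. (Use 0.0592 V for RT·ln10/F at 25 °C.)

The Cd²⁺/Cd couple has the higher reduction potential and acts as the cathode, so E°_cell = -0.40 − (-1.66) = 1.26 V.
Balancing electrons gives n = 6; the reaction quotient is Q = [Al³⁺]^2/[Cd²⁺]^3 = 1.25 × 10^4.
At 25 °C, E = E° − (0.0592/n) log Q = 1.26 − (0.0592/6)(4.096) = 1.260 − 0.040 = 1.220 V.

1.22 V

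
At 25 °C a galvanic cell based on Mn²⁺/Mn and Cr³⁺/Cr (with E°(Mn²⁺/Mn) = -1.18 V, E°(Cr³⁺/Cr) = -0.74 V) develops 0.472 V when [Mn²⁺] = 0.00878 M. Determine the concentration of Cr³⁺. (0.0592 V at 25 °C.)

0.034 M

From the Nernst equation, log Q = n(E° − E)/0.0592 = 6(0.44 − 0.472)/0.0592 = -3.243, so Q = 5.71 × 10^-4.
With Q = [Mn²⁺]^3/[Cr³⁺]^2 and the known concentrations, [Cr³⁺]^2 in the denominator gives [Cr³⁺] = 0.034 M.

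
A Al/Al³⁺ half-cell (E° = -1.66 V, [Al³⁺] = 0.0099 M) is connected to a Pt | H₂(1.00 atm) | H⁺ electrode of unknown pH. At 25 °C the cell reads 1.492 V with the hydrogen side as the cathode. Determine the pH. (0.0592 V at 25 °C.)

E°_cell = 1.66 V and n = 6.
log Q = n(E° − E)/0.0592 = 6×(1.66 − 1.492)/0.0592 = 17.027.
With Q = [Al³⁺]^2·P(H₂)^3 / [H⁺]^6, solving for [H⁺] gives log[H⁺] = -3.506, so pH = 3.51.

pH = 3.51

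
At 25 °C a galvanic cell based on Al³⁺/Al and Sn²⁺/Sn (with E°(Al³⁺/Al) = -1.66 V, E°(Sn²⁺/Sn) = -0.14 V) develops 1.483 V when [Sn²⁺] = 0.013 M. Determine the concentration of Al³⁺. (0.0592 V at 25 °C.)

0.11 M

From the Nernst equation, log Q = n(E° − E)/0.0592 = 6(1.52 − 1.483)/0.0592 = 3.750, so Q = 5620.
With Q = [Al³⁺]^2/[Sn²⁺]^3 and the known concentrations, [Al³⁺]^2 in the numerator gives [Al³⁺] = 0.11 M.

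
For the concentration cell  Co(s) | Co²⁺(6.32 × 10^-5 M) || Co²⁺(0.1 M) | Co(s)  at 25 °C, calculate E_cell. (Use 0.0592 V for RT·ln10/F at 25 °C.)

Both half-cells are Co²⁺/Co, so E°_cell = 0. The concentrated side is the cathode; the cell reaction moves Co²⁺ from high to low concentration with n = 2.
Q = [Co²⁺]_dilute/[Co²⁺]_conc = 6.32 × 10^-5/0.1 = 6.32 × 10^-4.
E = 0 − (0.0592/2) log Q = −(0.0592/2)(-3.199) = 0.0947 V.

0.095 V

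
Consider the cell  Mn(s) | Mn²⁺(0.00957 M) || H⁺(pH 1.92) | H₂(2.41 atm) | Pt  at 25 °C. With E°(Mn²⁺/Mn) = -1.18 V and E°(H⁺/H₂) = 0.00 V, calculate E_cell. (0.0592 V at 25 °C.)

1.11 V

The hydrogen couple is the cathode, so E°_cell = 1.18 V; n = 2.
[H⁺] = 10^(−1.92) = 0.012 M, and Q = [Mn²⁺]·P(H₂) / [H⁺]^2 = 160.
E = E° − (0.0592/2) log Q = 1.18 − (0.0592/2)(2.203) = 1.115 V.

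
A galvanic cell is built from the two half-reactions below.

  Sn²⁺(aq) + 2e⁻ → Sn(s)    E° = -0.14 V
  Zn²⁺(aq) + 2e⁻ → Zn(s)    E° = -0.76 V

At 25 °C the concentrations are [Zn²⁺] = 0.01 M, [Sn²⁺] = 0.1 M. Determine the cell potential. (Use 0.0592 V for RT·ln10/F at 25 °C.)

The Sn²⁺/Sn couple has the higher reduction potential and acts as the cathode, so E°_cell = -0.14 − (-0.76) = 0.62 V.
Balancing electrons gives n = 2; the reaction quotient is Q = [Zn²⁺]/[Sn²⁺] = 0.100.
At 25 °C, E = E° − (0.0592/n) log Q = 0.62 − (0.0592/2)(-1.000) = 0.620 + 0.030 = 0.650 V.

0.650 V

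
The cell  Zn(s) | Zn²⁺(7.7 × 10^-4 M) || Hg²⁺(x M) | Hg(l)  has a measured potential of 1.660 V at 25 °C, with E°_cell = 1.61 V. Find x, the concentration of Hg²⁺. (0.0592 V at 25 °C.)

From the Nernst equation, log Q = n(E° − E)/0.0592 = 2(1.61 − 1.660)/0.0592 = -1.689, so Q = 0.0205.
With Q = [Zn²⁺]/[Hg²⁺] and the known concentrations, [Hg²⁺] in the denominator gives [Hg²⁺] = 0.038 M.

0.038 M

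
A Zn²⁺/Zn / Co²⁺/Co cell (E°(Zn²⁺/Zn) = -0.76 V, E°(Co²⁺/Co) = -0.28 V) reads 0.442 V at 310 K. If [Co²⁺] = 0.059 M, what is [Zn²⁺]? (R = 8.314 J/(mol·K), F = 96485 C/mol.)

From the Nernst equation, ln Q = nF(E° − E)/RT = 2×96485×(0.48 − 0.442)/(8.314×310) = 2.845, so Q = 17.2.
With Q = [Zn²⁺]/[Co²⁺] and the known concentrations, [Zn²⁺] in the numerator gives [Zn²⁺] = 1.0 M.

1.0 M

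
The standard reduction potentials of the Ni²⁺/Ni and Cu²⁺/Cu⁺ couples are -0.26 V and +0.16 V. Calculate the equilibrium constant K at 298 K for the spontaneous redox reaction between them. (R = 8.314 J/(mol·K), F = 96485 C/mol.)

1.6 × 10^14

E°_cell = +0.16 − (-0.26) = 0.42 V, with n = 2 electrons transferred.
At equilibrium E = 0, so the Nernst equation gives ln K = nFE°/RT = (2)(96485)(0.42)/((8.314)(298)) = 32.71.
K = e^32.71 = 1.6 × 10^14.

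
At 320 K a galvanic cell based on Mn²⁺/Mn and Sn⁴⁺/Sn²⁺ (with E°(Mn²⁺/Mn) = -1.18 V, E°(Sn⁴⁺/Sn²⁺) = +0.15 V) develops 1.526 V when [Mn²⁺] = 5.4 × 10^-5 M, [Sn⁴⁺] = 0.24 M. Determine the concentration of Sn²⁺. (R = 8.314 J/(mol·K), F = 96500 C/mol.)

0.003 M

From the Nernst equation, ln Q = nF(E° − E)/RT = 2×96500×(1.33 − 1.526)/(8.314×320) = -14.218, so Q = 6.68 × 10^-7.
With Q = [Mn²⁺]·[Sn²⁺]/[Sn⁴⁺] and the known concentrations, [Sn²⁺] in the numerator gives [Sn²⁺] = 0.003 M.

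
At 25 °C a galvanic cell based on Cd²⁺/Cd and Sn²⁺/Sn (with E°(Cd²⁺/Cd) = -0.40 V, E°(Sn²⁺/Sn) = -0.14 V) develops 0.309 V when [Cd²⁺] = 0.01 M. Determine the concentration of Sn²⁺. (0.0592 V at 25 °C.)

From the Nernst equation, log Q = n(E° − E)/0.0592 = 2(0.26 − 0.309)/0.0592 = -1.655, so Q = 0.0221.
With Q = [Cd²⁺]/[Sn²⁺] and the known concentrations, [Sn²⁺] in the denominator gives [Sn²⁺] = 0.45 M.

0.45 M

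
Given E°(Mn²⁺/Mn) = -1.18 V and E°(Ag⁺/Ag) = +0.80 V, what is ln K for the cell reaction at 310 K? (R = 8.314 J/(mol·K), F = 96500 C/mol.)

ln K = 148.3

E°_cell = +0.80 − (-1.18) = 1.98 V, with n = 2 electrons transferred.
At equilibrium E = 0, so the Nernst equation gives ln K = nFE°/RT = (2)(96500)(1.98)/((8.314)(310)) = 148.27.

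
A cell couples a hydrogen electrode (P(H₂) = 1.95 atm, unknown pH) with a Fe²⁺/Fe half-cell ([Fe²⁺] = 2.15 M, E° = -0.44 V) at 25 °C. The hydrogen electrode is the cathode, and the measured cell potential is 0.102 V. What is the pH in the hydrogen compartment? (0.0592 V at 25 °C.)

E°_cell = 0.44 V and n = 2.
log Q = n(E° − E)/0.0592 = 2×(0.44 − 0.102)/0.0592 = 11.419.
With Q = [Fe²⁺]·P(H₂) / [H⁺]^2, solving for [H⁺] gives log[H⁺] = -5.398, so pH = 5.40.

pH = 5.40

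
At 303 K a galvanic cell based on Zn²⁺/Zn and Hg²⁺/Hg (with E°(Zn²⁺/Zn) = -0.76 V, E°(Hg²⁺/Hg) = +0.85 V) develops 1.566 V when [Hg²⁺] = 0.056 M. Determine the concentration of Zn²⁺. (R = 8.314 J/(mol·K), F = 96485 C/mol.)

1.6 M

From the Nernst equation, ln Q = nF(E° − E)/RT = 2×96485×(1.61 − 1.566)/(8.314×303) = 3.370, so Q = 29.1.
With Q = [Zn²⁺]/[Hg²⁺] and the known concentrations, [Zn²⁺] in the numerator gives [Zn²⁺] = 1.6 M.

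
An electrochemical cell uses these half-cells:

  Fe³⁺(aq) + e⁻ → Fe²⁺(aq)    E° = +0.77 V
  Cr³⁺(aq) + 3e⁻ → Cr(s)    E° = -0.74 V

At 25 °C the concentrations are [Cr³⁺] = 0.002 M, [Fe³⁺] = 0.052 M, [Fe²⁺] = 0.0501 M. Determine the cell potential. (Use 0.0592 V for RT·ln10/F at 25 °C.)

1.56 V

The Fe³⁺/Fe²⁺ couple has the higher reduction potential and acts as the cathode, so E°_cell = +0.77 − (-0.74) = 1.51 V.
Balancing electrons gives n = 3; the reaction quotient is Q = [Cr³⁺]·[Fe²⁺]^3/[Fe³⁺]^3 = 0.00179.
At 25 °C, E = E° − (0.0592/n) log Q = 1.51 − (0.0592/3)(-2.747) = 1.510 + 0.054 = 1.564 V.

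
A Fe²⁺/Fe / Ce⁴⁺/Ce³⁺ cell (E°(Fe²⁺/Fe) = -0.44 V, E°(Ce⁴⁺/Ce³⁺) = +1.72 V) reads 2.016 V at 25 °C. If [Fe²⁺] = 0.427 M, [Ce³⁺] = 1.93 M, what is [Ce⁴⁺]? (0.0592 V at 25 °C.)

From the Nernst equation, log Q = n(E° − E)/0.0592 = 2(2.16 − 2.016)/0.0592 = 4.865, so Q = 7.33 × 10^4.
With Q = [Fe²⁺]·[Ce³⁺]^2/[Ce⁴⁺]^2 and the known concentrations, [Ce⁴⁺]^2 in the denominator gives [Ce⁴⁺] = 0.0047 M.

0.0047 M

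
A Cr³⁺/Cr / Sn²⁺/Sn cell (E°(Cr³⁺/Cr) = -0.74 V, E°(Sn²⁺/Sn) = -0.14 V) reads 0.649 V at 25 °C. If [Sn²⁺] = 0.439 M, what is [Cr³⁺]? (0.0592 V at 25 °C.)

9.6 × 10^-4 M

From the Nernst equation, log Q = n(E° − E)/0.0592 = 6(0.60 − 0.649)/0.0592 = -4.966, so Q = 1.08 × 10^-5.
With Q = [Cr³⁺]^2/[Sn²⁺]^3 and the known concentrations, [Cr³⁺]^2 in the numerator gives [Cr³⁺] = 9.6 × 10^-4 M.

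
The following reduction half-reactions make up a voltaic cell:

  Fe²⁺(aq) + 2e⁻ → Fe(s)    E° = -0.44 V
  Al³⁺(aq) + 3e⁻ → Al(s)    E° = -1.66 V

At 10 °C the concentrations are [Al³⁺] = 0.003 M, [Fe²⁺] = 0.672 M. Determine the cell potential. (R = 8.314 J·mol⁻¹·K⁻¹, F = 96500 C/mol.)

1.26 V

The Fe²⁺/Fe couple has the higher reduction potential and acts as the cathode, so E°_cell = -0.44 − (-1.66) = 1.22 V.
Balancing electrons gives n = 6; the reaction quotient is Q = [Al³⁺]^2/[Fe²⁺]^3 = 2.97 × 10^-5.
E = E° − (RT/nF) ln Q = 1.22 − (8.314×283)/(6×96500) × (-10.426) = 1.220 + 0.042 = 1.262 V.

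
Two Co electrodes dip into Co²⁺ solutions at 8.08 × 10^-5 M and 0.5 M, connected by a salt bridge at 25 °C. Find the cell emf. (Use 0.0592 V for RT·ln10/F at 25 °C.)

Both half-cells are Co²⁺/Co, so E°_cell = 0. The concentrated side is the cathode; the cell reaction moves Co²⁺ from high to low concentration with n = 2.
Q = [Co²⁺]_dilute/[Co²⁺]_conc = 8.08 × 10^-5/0.5 = 1.62 × 10^-4.
E = 0 − (0.0592/2) log Q = −(0.0592/2)(-3.792) = 0.1122 V.

0.11 V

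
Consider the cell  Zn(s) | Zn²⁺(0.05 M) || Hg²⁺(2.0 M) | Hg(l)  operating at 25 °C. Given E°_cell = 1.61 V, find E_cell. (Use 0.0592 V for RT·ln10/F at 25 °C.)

Balancing electrons gives n = 2; the reaction quotient is Q = [Zn²⁺]/[Hg²⁺] = 0.0250.
At 25 °C, E = E° − (0.0592/n) log Q = 1.61 − (0.0592/2)(-1.602) = 1.610 + 0.047 = 1.657 V.

1.66 V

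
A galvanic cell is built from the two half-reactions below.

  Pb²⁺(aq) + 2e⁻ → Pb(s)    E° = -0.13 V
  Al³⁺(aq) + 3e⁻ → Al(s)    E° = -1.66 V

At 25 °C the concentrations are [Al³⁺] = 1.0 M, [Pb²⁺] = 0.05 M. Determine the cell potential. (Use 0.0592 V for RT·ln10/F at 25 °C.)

The Pb²⁺/Pb couple has the higher reduction potential and acts as the cathode, so E°_cell = -0.13 − (-1.66) = 1.53 V.
Balancing electrons gives n = 6; the reaction quotient is Q = [Al³⁺]^2/[Pb²⁺]^3 = 8000.
At 25 °C, E = E° − (0.0592/n) log Q = 1.53 − (0.0592/6)(3.903) = 1.530 − 0.039 = 1.491 V.

1.49 V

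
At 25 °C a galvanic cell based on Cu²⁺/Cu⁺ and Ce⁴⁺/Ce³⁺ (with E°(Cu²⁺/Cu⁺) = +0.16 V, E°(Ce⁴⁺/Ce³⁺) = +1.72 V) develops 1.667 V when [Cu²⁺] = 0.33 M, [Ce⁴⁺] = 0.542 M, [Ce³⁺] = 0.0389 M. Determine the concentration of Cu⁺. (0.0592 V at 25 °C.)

From the Nernst equation, log Q = n(E° − E)/0.0592 = 1(1.56 − 1.667)/0.0592 = -1.807, so Q = 0.0156.
With Q = [Cu²⁺]·[Ce³⁺]/([Cu⁺]·[Ce⁴⁺]) and the known concentrations, [Cu⁺] in the denominator gives [Cu⁺] = 1.5 M.

1.5 M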